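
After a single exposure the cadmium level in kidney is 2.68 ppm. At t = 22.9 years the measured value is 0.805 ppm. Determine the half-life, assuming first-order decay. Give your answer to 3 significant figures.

A/A₀ = 0.805/2.68 ≈ 0.30037.
n = log₂(3.3292) ≈ 1.7352 half-lives elapsed in 22.9 years.
t½ = 22.9/1.7352 ≈ 13.198 years.

13.2 years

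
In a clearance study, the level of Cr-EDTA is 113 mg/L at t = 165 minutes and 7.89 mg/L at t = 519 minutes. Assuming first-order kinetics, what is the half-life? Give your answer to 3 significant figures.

92.2 minutes

Over Δt = 519 − 165 = 354 minutes, the level fell by a factor of 113/7.89 ≈ 14.322.
n = log₂(14.322) ≈ 3.8402 half-lives, so t½ = 354/3.8402 ≈ 92.184 minutes.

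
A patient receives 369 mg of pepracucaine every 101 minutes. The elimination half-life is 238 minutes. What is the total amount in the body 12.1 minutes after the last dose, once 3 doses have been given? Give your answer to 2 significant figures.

The 3 doses were given 214.1, 113.1, 12.1 minutes ago.
Total = 369·(1/2)^(214.1/238) + 369·(1/2)^(113.1/238) + 369·(1/2)^(12.1/238)
      = 197.8 + 265.44 + 356.22 ≈ 819.47 mg.

820 mg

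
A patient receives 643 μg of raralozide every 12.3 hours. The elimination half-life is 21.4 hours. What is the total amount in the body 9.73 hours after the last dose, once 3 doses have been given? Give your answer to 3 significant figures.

The 3 doses were given 34.33, 22.03, 9.73 hours ago.
Total = 643·(1/2)^(34.33/21.4) + 643·(1/2)^(22.03/21.4) + 643·(1/2)^(9.73/21.4)
      = 211.49 + 315.01 + 469.18 ≈ 995.68 μg.

996 μg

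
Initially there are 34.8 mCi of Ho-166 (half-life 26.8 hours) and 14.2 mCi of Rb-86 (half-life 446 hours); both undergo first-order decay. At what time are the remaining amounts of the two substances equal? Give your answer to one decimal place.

Set 34.8·(1/2)^(t/26.8) = 14.2·(1/2)^(t/446).
Taking log₂: log₂(34.8/14.2) = t·(1/26.8 − 1/446).
log₂(2.4507) = 1.2932; 1/26.8 − 1/446 = 0.035071.
t = 1.2932 / 0.035071 ≈ 36.873 hours.

36.9 hours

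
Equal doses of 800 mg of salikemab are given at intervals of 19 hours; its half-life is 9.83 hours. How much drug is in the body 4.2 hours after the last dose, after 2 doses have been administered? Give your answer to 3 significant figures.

The 2 doses were given 23.2, 4.2 hours ago.
Total = 800·(1/2)^(23.2/9.83) + 800·(1/2)^(4.2/9.83)
      = 155.82 + 594.94 ≈ 750.76 mg.

751 mg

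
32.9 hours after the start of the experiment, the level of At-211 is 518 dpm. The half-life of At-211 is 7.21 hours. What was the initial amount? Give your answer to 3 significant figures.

12200 dpm

Number of half-lives elapsed: n = 32.9/7.21 ≈ 4.5631.
A₀ = A × 2^n = 518 × 2^4.5631 = 518 × 23.639 ≈ 12245 dpm.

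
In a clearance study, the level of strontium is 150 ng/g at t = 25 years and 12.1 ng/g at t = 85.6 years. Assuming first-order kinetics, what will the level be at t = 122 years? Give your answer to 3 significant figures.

Over Δt = 85.6 − 25 = 60.6 years, the level fell by a factor of 150/12.1 ≈ 12.397.
n = log₂(12.397) ≈ 3.6319 half-lives, so t½ = 60.6/3.6319 ≈ 16.686 years.
From t = 85.6 to t = 122: 12.1 × (1/2)^((122−85.6)/16.686) ≈ 2.6674 ng/g.

2.67 ng/g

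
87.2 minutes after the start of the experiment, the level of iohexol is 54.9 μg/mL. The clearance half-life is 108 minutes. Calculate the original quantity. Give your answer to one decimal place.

96.1 μg/mL

Number of half-lives elapsed: n = 87.2/108 ≈ 0.80741.
A₀ = A × 2^n = 54.9 × 2^0.80741 = 54.9 × 1.7501 ≈ 96.078 μg/mL.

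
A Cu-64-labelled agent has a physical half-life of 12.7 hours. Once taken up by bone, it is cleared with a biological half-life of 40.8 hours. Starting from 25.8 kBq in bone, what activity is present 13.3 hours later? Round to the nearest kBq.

1/t_eff = 1/t_phys + 1/t_biol = 1/12.7 + 1/40.8 = 0.10325 per hour.
t_eff = 12.7 × 40.8 / (12.7 + 40.8) ≈ 9.6852 hours.
Remaining = 25.8 × (1/2)^(13.3/9.6852) = 25.8 × (1/2)^1.3732 ≈ 9.9595 kBq.

10 kBq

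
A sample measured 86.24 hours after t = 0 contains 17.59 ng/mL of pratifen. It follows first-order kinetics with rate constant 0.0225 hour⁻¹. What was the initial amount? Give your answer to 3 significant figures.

t½ = ln 2 / λ = 0.69315 / 0.0225 ≈ 30.807 hours.
Number of half-lives elapsed: n = 86.24/30.807 ≈ 2.7994.
A₀ = A × 2^n = 17.59 × 2^2.7994 = 17.59 × 6.9615 ≈ 122.45 ng/mL.

122 ng/mL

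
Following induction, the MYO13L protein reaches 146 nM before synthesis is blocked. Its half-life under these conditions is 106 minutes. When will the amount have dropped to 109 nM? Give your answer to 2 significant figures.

45 minutes

Fraction remaining = 109/146 ≈ 0.74658.
n = log₂(146/109) = ln(1.3394)/ln 2 ≈ 0.42164 half-lives.
t = n × t½ = 0.42164 × 106 ≈ 44.694 minutes.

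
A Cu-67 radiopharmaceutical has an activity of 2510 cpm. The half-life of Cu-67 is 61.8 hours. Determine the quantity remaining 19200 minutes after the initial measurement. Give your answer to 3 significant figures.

69.3 cpm

Convert the elapsed time: 19200 minutes = 320 hours.
Number of half-lives: n = 320/61.8 ≈ 5.178.
Remaining = 2510 × (1/2)^5.178 = 2510 × 0.027623 ≈ 69.333 cpm.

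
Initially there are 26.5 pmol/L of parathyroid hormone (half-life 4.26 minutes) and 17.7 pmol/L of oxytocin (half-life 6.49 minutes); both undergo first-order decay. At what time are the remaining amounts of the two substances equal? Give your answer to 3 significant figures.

7.22 minutes

Set 26.5·(1/2)^(t/4.26) = 17.7·(1/2)^(t/6.49).
Taking log₂: log₂(26.5/17.7) = t·(1/4.26 − 1/6.49).
log₂(1.4972) = 0.58224; 1/4.26 − 1/6.49 = 0.080659.
t = 0.58224 / 0.080659 ≈ 7.2186 minutes.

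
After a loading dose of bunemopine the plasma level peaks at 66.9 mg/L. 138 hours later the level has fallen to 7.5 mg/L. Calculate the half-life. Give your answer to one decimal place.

43.7 hours

A/A₀ = 7.5/66.9 ≈ 0.11211.
n = log₂(8.92) ≈ 3.157 half-lives elapsed in 138 hours.
t½ = 138/3.157 ≈ 43.712 hours.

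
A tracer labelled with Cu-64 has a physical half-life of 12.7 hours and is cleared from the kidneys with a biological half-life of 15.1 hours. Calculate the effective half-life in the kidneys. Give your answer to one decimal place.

6.9 hours

1/t_eff = 1/t_phys + 1/t_biol = 1/12.7 + 1/15.1 = 0.14497 per hour.
t_eff = 12.7 × 15.1 / (12.7 + 15.1) ≈ 6.8982 hours.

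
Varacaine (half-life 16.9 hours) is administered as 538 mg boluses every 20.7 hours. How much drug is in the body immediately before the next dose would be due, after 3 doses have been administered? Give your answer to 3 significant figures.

371 mg

The 3 doses were given 62.1, 41.4, 20.7 hours ago.
Total = 538·(1/2)^(62.1/16.9) + 538·(1/2)^(41.4/16.9) + 538·(1/2)^(20.7/16.9)
      = 42.134 + 98.48 + 230.18 ≈ 370.79 mg.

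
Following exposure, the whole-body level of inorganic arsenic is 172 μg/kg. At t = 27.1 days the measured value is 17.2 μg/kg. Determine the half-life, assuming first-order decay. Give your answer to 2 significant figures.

8.2 days

A/A₀ = 17.2/172 ≈ 0.1.
n = log₂(10) ≈ 3.3219 half-lives elapsed in 27.1 days.
t½ = 27.1/3.3219 ≈ 8.1579 days.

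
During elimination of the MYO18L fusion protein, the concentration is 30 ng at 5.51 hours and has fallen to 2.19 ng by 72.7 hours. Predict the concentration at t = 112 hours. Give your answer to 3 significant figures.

0.474 ng

Over Δt = 72.7 − 5.51 = 67.19 hours, the level fell by a factor of 30/2.19 ≈ 13.699.
n = log₂(13.699) ≈ 3.776 half-lives, so t½ = 67.19/3.776 ≈ 17.794 hours.
From t = 72.7 to t = 112: 2.19 × (1/2)^((112−72.7)/17.794) ≈ 0.4738 ng.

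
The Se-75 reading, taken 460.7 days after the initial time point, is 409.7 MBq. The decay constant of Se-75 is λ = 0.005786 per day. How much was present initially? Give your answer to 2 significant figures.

t½ = ln 2 / λ = 0.69315 / 0.005786 ≈ 119.8 days.
Number of half-lives elapsed: n = 460.7/119.8 ≈ 3.8457.
A₀ = A × 2^n = 409.7 × 2^3.8457 = 409.7 × 14.377 ≈ 5890.1 MBq.

5900 MBq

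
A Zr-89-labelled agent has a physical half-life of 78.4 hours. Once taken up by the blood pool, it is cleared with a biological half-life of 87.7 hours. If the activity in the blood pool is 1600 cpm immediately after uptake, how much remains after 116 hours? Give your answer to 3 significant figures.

1/t_eff = 1/t_phys + 1/t_biol = 1/78.4 + 1/87.7 = 0.024158 per hour.
t_eff = 78.4 × 87.7 / (78.4 + 87.7) ≈ 41.395 hours.
Remaining = 1600 × (1/2)^(116/41.395) = 1600 × (1/2)^2.8023 ≈ 229.38 cpm.

229 cpm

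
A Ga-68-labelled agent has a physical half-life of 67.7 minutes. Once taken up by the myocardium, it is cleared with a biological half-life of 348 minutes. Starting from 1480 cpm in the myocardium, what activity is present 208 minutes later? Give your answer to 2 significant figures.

120 cpm

1/t_eff = 1/t_phys + 1/t_biol = 1/67.7 + 1/348 = 0.017645 per minute.
t_eff = 67.7 × 348 / (67.7 + 348) ≈ 56.675 minutes.
Remaining = 1480 × (1/2)^(208/56.675) = 1480 × (1/2)^3.6701 ≈ 116.27 cpm.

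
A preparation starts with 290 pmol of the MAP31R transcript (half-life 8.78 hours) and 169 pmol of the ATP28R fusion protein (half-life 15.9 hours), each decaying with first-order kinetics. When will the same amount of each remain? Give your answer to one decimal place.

Set 290·(1/2)^(t/8.78) = 169·(1/2)^(t/15.9).
Taking log₂: log₂(290/169) = t·(1/8.78 − 1/15.9).
log₂(1.716) = 0.77903; 1/8.78 − 1/15.9 = 0.051002.
t = 0.77903 / 0.051002 ≈ 15.274 hours.

15.3 hours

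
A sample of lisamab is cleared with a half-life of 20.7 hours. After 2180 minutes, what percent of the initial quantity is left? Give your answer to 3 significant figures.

29.6%

2180 minutes = 36.3333 hours.
n = 36.3333/20.7 ≈ 1.7552 half-lives.
Fraction remaining = (1/2)^1.7552 ≈ 0.29623, i.e. 29.623%.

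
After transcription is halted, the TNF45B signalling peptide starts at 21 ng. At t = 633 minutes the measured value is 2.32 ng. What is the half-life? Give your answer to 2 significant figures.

A/A₀ = 2.32/21 ≈ 0.11048.
n = log₂(9.0517) ≈ 3.1782 half-lives elapsed in 633 minutes.
t½ = 633/3.1782 ≈ 199.17 minutes.

200 minutes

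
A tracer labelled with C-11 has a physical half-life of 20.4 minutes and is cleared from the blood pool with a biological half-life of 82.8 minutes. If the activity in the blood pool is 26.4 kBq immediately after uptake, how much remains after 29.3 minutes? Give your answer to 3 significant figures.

7.63 kBq

1/t_eff = 1/t_phys + 1/t_biol = 1/20.4 + 1/82.8 = 0.061097 per minute.
t_eff = 20.4 × 82.8 / (20.4 + 82.8) ≈ 16.367 minutes.
Remaining = 26.4 × (1/2)^(29.3/16.367) = 26.4 × (1/2)^1.7901 ≈ 7.6334 kBq.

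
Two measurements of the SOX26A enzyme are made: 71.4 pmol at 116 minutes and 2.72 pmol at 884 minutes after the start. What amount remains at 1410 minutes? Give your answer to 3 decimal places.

0.290 pmol

Over Δt = 884 − 116 = 768 minutes, the level fell by a factor of 71.4/2.72 ≈ 26.25.
n = log₂(26.25) ≈ 4.7142 half-lives, so t½ = 768/4.7142 ≈ 162.91 minutes.
From t = 884 to t = 1410: 2.72 × (1/2)^((1410−884)/162.91) ≈ 0.29014 pmol.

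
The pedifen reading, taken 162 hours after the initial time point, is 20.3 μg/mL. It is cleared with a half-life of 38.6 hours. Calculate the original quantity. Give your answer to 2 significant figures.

Number of half-lives elapsed: n = 162/38.6 ≈ 4.1969.
A₀ = A × 2^n = 20.3 × 2^4.1969 = 20.3 × 18.34 ≈ 372.29 μg/mL.

370 μg/mL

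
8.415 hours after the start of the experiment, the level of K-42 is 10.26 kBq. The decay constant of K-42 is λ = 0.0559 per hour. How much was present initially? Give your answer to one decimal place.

t½ = ln 2 / λ = 0.69315 / 0.0559 ≈ 12.4 hours.
Number of half-lives elapsed: n = 8.415/12.4 ≈ 0.67864.
A₀ = A × 2^n = 10.26 × 2^0.67864 = 10.26 × 1.6006 ≈ 16.422 kBq.

16.4 kBq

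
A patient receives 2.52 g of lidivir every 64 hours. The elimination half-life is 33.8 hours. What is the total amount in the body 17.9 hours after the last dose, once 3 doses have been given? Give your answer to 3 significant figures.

2.34 g

The 3 doses were given 145.9, 81.9, 17.9 hours ago.
Total = 2.52·(1/2)^(145.9/33.8) + 2.52·(1/2)^(81.9/33.8) + 2.52·(1/2)^(17.9/33.8)
      = 0.12647 + 0.46987 + 1.7457 ≈ 2.3421 g.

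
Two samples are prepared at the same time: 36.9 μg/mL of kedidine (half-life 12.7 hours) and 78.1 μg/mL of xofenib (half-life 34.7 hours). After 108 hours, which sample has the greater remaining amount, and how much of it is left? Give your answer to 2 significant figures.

xofenib, 9.0 μg/mL

kedidine: 36.9 × (1/2)^8.5039 ≈ 0.10165 μg/mL.
xofenib: 78.1 × (1/2)^3.1124 ≈ 9.0308 μg/mL.
Xofenib has more remaining, at ≈ 9.0308 μg/mL.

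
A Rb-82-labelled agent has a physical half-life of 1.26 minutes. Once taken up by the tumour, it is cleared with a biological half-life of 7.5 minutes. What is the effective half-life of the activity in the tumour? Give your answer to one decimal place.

1.1 minutes

1/t_eff = 1/t_phys + 1/t_biol = 1/1.26 + 1/7.5 = 0.92698 per minute.
t_eff = 1.26 × 7.5 / (1.26 + 7.5) ≈ 1.0788 minutes.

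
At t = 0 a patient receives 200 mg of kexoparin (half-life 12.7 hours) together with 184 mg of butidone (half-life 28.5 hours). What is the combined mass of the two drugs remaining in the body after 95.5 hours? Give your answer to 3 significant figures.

kexoparin: 200 × (1/2)^(95.5/12.7) = 200 × (1/2)^7.5197 ≈ 1.0899 mg.
butidone: 184 × (1/2)^(95.5/28.5) = 184 × (1/2)^3.3509 ≈ 18.034 mg.
Total = 1.0899 + 18.034 ≈ 19.124 mg.

19.1 mg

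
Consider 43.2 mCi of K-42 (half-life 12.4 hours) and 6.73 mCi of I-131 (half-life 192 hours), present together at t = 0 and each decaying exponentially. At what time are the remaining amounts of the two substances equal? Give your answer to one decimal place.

Set 43.2·(1/2)^(t/12.4) = 6.73·(1/2)^(t/192).
Taking log₂: log₂(43.2/6.73) = t·(1/12.4 − 1/192).
log₂(6.419) = 2.6824; 1/12.4 − 1/192 = 0.075437.
t = 2.6824 / 0.075437 ≈ 35.558 hours.

35.6 hours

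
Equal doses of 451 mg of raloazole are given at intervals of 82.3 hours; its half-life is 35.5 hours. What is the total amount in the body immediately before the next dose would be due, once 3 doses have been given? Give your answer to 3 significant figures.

112 mg

The 3 doses were given 246.9, 164.6, 82.3 hours ago.
Total = 451·(1/2)^(246.9/35.5) + 451·(1/2)^(164.6/35.5) + 451·(1/2)^(82.3/35.5)
      = 3.6352 + 18.131 + 90.427 ≈ 112.19 mg.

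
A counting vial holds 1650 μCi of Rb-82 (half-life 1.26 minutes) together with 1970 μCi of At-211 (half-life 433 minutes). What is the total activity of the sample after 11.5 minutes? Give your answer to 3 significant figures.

1940 μCi

Rb-82: 1650 × (1/2)^(11.5/1.26) = 1650 × (1/2)^9.127 ≈ 2.9511 μCi.
At-211: 1970 × (1/2)^(11.5/433) = 1970 × (1/2)^0.026559 ≈ 1934.1 μCi.
Total = 2.9511 + 1934.1 ≈ 1937 μCi.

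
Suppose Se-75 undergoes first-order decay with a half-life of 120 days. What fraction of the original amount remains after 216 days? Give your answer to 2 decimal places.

0.29

n = 216/120 ≈ 1.8 half-lives.
Fraction remaining = (1/2)^1.8 ≈ 0.28717.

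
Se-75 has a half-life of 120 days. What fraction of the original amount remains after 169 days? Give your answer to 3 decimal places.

n = 169/120 ≈ 1.4083 half-lives.
Fraction remaining = (1/2)^1.4083 ≈ 0.37675.

0.377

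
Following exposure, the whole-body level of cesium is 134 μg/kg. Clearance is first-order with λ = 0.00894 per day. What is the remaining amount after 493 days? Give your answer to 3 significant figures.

t½ = ln 2 / λ = 0.69315 / 0.00894 ≈ 77.533 days.
Number of half-lives: n = 493/77.533 ≈ 6.3586.
Remaining = 134 × (1/2)^6.3586 = 134 × 0.012187 ≈ 1.633 μg/kg.

1.63 μg/kg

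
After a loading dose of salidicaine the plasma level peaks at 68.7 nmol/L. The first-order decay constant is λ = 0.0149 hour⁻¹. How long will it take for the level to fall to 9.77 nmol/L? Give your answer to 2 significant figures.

t½ = ln 2 / λ = 0.69315 / 0.0149 ≈ 46.52 hours.
Fraction remaining = 9.77/68.7 ≈ 0.14221.
n = log₂(68.7/9.77) = ln(7.0317)/ln 2 ≈ 2.8139 half-lives.
t = n × t½ = 2.8139 × 46.52 ≈ 130.9 hours.

130 hours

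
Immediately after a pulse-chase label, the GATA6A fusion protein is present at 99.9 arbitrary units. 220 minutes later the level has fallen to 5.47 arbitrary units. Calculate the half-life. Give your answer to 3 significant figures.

A/A₀ = 5.47/99.9 ≈ 0.054755.
n = log₂(18.263) ≈ 4.1909 half-lives elapsed in 220 minutes.
t½ = 220/4.1909 ≈ 52.495 minutes.

52.5 minutes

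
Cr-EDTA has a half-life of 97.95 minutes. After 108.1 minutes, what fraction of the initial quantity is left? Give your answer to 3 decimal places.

0.465

n = 108.1/97.95 ≈ 1.1036 half-lives.
Fraction remaining = (1/2)^1.1036 ≈ 0.46535.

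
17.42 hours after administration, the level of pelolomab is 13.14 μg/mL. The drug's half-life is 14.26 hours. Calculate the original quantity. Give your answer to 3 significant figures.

30.6 μg/mL

Number of half-lives elapsed: n = 17.42/14.26 ≈ 1.2216.
A₀ = A × 2^n = 13.14 × 2^1.2216 = 13.14 × 2.3321 ≈ 30.643 μg/mL.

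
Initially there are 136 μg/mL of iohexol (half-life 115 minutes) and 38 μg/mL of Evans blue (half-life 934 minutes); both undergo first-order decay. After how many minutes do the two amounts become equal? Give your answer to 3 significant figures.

241 minutes

Set 136·(1/2)^(t/115) = 38·(1/2)^(t/934).
Taking log₂: log₂(136/38) = t·(1/115 − 1/934).
log₂(3.5789) = 1.8395; 1/115 − 1/934 = 0.007625.
t = 1.8395 / 0.007625 ≈ 241.25 minutes.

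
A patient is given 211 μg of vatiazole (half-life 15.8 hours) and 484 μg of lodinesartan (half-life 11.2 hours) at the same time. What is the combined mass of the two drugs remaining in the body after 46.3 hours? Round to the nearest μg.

vatiazole: 211 × (1/2)^(46.3/15.8) = 211 × (1/2)^2.9304 ≈ 27.679 μg.
lodinesartan: 484 × (1/2)^(46.3/11.2) = 484 × (1/2)^4.1339 ≈ 27.568 μg.
Total = 27.679 + 27.568 ≈ 55.247 μg.

55 μg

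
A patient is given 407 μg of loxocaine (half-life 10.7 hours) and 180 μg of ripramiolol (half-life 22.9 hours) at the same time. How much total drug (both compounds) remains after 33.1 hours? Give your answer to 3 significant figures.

114 μg

loxocaine: 407 × (1/2)^(33.1/10.7) = 407 × (1/2)^3.0935 ≈ 47.684 μg.
ripramiolol: 180 × (1/2)^(33.1/22.9) = 180 × (1/2)^1.4454 ≈ 66.094 μg.
Total = 47.684 + 66.094 ≈ 113.78 μg.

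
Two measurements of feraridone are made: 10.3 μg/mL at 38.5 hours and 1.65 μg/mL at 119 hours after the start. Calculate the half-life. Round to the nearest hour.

30 hours

Over Δt = 119 − 38.5 = 80.5 hours, the level fell by a factor of 10.3/1.65 ≈ 6.2424.
n = log₂(6.2424) ≈ 2.6421 half-lives, so t½ = 80.5/2.6421 ≈ 30.468 hours.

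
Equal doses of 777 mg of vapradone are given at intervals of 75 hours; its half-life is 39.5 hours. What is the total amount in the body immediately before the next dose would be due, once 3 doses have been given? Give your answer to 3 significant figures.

279 mg

The 3 doses were given 225, 150, 75 hours ago.
Total = 777·(1/2)^(225/39.5) + 777·(1/2)^(150/39.5) + 777·(1/2)^(75/39.5)
      = 14.986 + 55.882 + 208.37 ≈ 279.24 mg.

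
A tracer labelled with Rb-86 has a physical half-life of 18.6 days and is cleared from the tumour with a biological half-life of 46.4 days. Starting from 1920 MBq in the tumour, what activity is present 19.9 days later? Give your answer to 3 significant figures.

679 MBq

1/t_eff = 1/t_phys + 1/t_biol = 1/18.6 + 1/46.4 = 0.075315 per day.
t_eff = 18.6 × 46.4 / (18.6 + 46.4) ≈ 13.278 days.
Remaining = 1920 × (1/2)^(19.9/13.278) = 1920 × (1/2)^1.4988 ≈ 679.4 MBq.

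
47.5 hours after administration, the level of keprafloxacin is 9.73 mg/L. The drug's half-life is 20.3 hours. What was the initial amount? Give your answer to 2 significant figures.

49 mg/L

Number of half-lives elapsed: n = 47.5/20.3 ≈ 2.3399.
A₀ = A × 2^n = 9.73 × 2^2.3399 = 9.73 × 5.0627 ≈ 49.26 mg/L.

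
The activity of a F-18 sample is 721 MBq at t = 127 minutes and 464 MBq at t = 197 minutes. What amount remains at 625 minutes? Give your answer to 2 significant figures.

Over Δt = 197 − 127 = 70 minutes, the level fell by a factor of 721/464 ≈ 1.5539.
n = log₂(1.5539) ≈ 0.63587 half-lives, so t½ = 70/0.63587 ≈ 110.08 minutes.
From t = 197 to t = 625: 464 × (1/2)^((625−197)/110.08) ≈ 31.343 MBq.

31 MBq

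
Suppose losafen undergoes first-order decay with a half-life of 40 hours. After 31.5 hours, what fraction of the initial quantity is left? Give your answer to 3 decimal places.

0.579

n = 31.5/40 ≈ 0.7875 half-lives.
Fraction remaining = (1/2)^0.7875 ≈ 0.57935.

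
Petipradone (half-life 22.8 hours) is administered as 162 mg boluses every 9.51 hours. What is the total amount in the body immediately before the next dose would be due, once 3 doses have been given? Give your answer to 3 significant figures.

The 3 doses were given 28.53, 19.02, 9.51 hours ago.
Total = 162·(1/2)^(28.53/22.8) + 162·(1/2)^(19.02/22.8) + 162·(1/2)^(9.51/22.8)
      = 68.051 + 90.864 + 121.33 ≈ 280.24 mg.

280 mg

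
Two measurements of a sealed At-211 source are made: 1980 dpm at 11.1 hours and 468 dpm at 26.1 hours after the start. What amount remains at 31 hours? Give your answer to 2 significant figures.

290 dpm

Over Δt = 26.1 − 11.1 = 15 hours, the level fell by a factor of 1980/468 ≈ 4.2308.
n = log₂(4.2308) ≈ 2.0809 half-lives, so t½ = 15/2.0809 ≈ 7.2084 hours.
From t = 26.1 to t = 31: 468 × (1/2)^((31−26.1)/7.2084) ≈ 292.16 dpm.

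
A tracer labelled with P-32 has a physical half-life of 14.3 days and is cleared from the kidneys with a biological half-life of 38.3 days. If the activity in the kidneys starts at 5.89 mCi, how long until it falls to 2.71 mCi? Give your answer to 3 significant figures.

11.7 days

1/t_eff = 1/t_phys + 1/t_biol = 1/14.3 + 1/38.3 = 0.09604 per day.
t_eff = 14.3 × 38.3 / (14.3 + 38.3) ≈ 10.412 days.
n = log₂(5.89/2.71) ≈ 1.12; t = 1.12 × 10.412 ≈ 11.662 days.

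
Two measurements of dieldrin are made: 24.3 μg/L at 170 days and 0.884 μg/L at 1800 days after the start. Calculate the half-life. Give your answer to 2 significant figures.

Over Δt = 1800 − 170 = 1630 days, the level fell by a factor of 24.3/0.884 ≈ 27.489.
n = log₂(27.489) ≈ 4.7808 half-lives, so t½ = 1630/4.7808 ≈ 340.95 days.

340 days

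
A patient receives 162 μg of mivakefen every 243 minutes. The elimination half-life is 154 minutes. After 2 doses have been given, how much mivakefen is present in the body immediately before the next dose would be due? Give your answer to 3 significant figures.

72.4 μg

The 2 doses were given 486, 243 minutes ago.
Total = 162·(1/2)^(486/154) + 162·(1/2)^(243/154)
      = 18.177 + 54.264 ≈ 72.441 μg.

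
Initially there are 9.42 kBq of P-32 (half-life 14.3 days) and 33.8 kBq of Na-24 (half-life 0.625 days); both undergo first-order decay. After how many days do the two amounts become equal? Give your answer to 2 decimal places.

Set 9.42·(1/2)^(t/14.3) = 33.8·(1/2)^(t/0.625).
Taking log₂: log₂(9.42/33.8) = t·(1/14.3 − 1/0.625).
log₂(0.2787) = -1.8432; 1/14.3 − 1/0.625 = -1.5301.
t = -1.8432 / -1.5301 ≈ 1.2047 days.

1.20 days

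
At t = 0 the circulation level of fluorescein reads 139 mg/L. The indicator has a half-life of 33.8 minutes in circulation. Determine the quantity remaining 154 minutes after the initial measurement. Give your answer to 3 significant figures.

Number of half-lives: n = 154/33.8 ≈ 4.5562.
Remaining = 139 × (1/2)^4.5562 = 139 × 0.042505 ≈ 5.9082 mg/L.

5.91 mg/L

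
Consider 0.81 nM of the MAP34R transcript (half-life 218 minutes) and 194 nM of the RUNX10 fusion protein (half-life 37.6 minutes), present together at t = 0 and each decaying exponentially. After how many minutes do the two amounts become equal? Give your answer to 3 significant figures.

Set 0.81·(1/2)^(t/218) = 194·(1/2)^(t/37.6).
Taking log₂: log₂(0.81/194) = t·(1/218 − 1/37.6).
log₂(0.0041753) = -7.9039; 1/218 − 1/37.6 = -0.022009.
t = -7.9039 / -0.022009 ≈ 359.13 minutes.

359 minutes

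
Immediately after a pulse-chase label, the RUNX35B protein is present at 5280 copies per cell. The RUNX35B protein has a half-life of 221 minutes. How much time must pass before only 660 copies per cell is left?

663 minutes

660/5280 = 1/8, so 3 half-lives have elapsed.
t = 3 × 221 = 663 minutes.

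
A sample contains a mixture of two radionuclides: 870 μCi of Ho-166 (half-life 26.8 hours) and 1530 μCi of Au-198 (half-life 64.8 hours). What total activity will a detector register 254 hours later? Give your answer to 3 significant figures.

Ho-166: 870 × (1/2)^(254/26.8) = 870 × (1/2)^9.4776 ≈ 1.2203 μCi.
Au-198: 1530 × (1/2)^(254/64.8) = 1530 × (1/2)^3.9198 ≈ 101.09 μCi.
Total = 1.2203 + 101.09 ≈ 102.31 μCi.

102 μCi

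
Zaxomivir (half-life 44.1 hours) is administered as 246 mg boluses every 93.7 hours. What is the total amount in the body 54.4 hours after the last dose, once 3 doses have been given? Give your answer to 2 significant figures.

130 mg

The 3 doses were given 241.8, 148.1, 54.4 hours ago.
Total = 246·(1/2)^(241.8/44.1) + 246·(1/2)^(148.1/44.1) + 246·(1/2)^(54.4/44.1)
      = 5.5003 + 23.988 + 104.62 ≈ 134.1 mg.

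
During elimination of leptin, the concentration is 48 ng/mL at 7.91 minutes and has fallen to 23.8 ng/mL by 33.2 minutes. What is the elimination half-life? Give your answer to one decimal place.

Over Δt = 33.2 − 7.91 = 25.29 minutes, the level fell by a factor of 48/23.8 ≈ 2.0168.
n = log₂(2.0168) ≈ 1.0121 half-lives, so t½ = 25.29/1.0121 ≈ 24.988 minutes.

25.0 minutes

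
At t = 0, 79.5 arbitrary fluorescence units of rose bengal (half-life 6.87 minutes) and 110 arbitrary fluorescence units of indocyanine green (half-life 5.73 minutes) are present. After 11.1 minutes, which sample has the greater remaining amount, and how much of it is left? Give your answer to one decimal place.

indocyanine green, 28.7 arbitrary fluorescence units

rose bengal: 79.5 × (1/2)^1.6157 ≈ 25.941 arbitrary fluorescence units.
indocyanine green: 110 × (1/2)^1.9372 ≈ 28.724 arbitrary fluorescence units.
Indocyanine green has more remaining, at ≈ 28.724 arbitrary fluorescence units.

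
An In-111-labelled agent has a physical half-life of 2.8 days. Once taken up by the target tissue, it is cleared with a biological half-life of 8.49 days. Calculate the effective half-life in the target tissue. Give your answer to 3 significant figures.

1/t_eff = 1/t_phys + 1/t_biol = 1/2.8 + 1/8.49 = 0.47493 per day.
t_eff = 2.8 × 8.49 / (2.8 + 8.49) ≈ 2.1056 days.

2.11 days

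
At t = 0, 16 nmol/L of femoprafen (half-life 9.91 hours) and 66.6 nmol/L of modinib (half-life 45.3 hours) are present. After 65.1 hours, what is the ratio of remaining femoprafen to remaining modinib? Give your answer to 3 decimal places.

0.007

femoprafen: 16 × (1/2)^(65.1/9.91) = 16 × (1/2)^6.5691 ≈ 0.16851 nmol/L.
modinib: 66.6 × (1/2)^(65.1/45.3) = 66.6 × (1/2)^1.4371 ≈ 24.596 nmol/L.
Ratio ≈ 0.16851 / 24.596 ≈ 0.0068509.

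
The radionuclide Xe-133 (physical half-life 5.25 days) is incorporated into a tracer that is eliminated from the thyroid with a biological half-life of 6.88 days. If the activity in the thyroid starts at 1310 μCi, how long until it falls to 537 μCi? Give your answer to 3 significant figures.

1/t_eff = 1/t_phys + 1/t_biol = 1/5.25 + 1/6.88 = 0.33583 per day.
t_eff = 5.25 × 6.88 / (5.25 + 6.88) ≈ 2.9777 days.
n = log₂(1310/537) ≈ 1.2866; t = 1.2866 × 2.9777 ≈ 3.8311 days.

3.83 days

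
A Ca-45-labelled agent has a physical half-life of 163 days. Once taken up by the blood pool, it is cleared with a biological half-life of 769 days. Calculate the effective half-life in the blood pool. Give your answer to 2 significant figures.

1/t_eff = 1/t_phys + 1/t_biol = 1/163 + 1/769 = 0.0074354 per day.
t_eff = 163 × 769 / (163 + 769) ≈ 134.49 days.

130 days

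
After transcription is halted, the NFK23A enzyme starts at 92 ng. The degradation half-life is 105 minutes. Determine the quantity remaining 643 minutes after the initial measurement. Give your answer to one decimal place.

Number of half-lives: n = 643/105 ≈ 6.1238.
Remaining = 92 × (1/2)^6.1238 = 92 × 0.01434 ≈ 1.3193 ng.

1.3 ng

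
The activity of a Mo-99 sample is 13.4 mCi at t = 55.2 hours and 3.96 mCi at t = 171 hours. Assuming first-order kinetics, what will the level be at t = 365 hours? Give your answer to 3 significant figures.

0.514 mCi

Over Δt = 171 − 55.2 = 115.8 hours, the level fell by a factor of 13.4/3.96 ≈ 3.3838.
n = log₂(3.3838) ≈ 1.7587 half-lives, so t½ = 115.8/1.7587 ≈ 65.846 hours.
From t = 171 to t = 365: 3.96 × (1/2)^((365−171)/65.846) ≈ 0.51378 mCi.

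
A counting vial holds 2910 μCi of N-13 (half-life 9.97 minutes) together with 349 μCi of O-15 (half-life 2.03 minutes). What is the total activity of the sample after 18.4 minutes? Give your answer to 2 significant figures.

N-13: 2910 × (1/2)^(18.4/9.97) = 2910 × (1/2)^1.8455 ≈ 809.71 μCi.
O-15: 349 × (1/2)^(18.4/2.03) = 349 × (1/2)^9.064 ≈ 0.65205 μCi.
Total = 809.71 + 0.65205 ≈ 810.37 μCi.

810 μCi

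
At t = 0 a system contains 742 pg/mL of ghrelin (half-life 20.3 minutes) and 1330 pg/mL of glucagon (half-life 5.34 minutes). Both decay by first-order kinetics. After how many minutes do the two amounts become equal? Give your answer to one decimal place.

6.1 minutes

Set 742·(1/2)^(t/20.3) = 1330·(1/2)^(t/5.34).
Taking log₂: log₂(742/1330) = t·(1/20.3 − 1/5.34).
log₂(0.55789) = -0.84194; 1/20.3 − 1/5.34 = -0.138.
t = -0.84194 / -0.138 ≈ 6.1008 minutes.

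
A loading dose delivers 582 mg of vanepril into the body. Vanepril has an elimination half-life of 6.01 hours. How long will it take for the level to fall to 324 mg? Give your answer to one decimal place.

5.1 hours

Fraction remaining = 324/582 ≈ 0.5567.
n = log₂(582/324) = ln(1.7963)/ln 2 ≈ 0.84503 half-lives.
t = n × t½ = 0.84503 × 6.01 ≈ 5.0786 hours.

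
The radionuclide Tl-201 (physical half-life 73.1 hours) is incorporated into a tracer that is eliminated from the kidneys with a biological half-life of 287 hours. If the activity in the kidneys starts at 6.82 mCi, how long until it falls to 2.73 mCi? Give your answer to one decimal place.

77.0 hours

1/t_eff = 1/t_phys + 1/t_biol = 1/73.1 + 1/287 = 0.017164 per hour.
t_eff = 73.1 × 287 / (73.1 + 287) ≈ 58.261 hours.
n = log₂(6.82/2.73) ≈ 1.3209; t = 1.3209 × 58.261 ≈ 76.955 hours.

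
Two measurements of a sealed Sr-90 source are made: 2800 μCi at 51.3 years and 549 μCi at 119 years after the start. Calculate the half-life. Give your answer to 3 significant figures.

Over Δt = 119 − 51.3 = 67.7 years, the level fell by a factor of 2800/549 ≈ 5.1002.
n = log₂(5.1002) ≈ 2.3505 half-lives, so t½ = 67.7/2.3505 ≈ 28.802 years.

28.8 years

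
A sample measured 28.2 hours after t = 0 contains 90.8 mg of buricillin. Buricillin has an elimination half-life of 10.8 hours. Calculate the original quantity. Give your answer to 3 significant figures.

555 mg

Number of half-lives elapsed: n = 28.2/10.8 ≈ 2.6111.
A₀ = A × 2^n = 90.8 × 2^2.6111 = 90.8 × 6.1097 ≈ 554.76 mg.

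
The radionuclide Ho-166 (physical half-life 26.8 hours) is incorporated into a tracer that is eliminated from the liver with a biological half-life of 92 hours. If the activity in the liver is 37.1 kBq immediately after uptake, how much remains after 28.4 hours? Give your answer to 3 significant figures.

14.4 kBq

1/t_eff = 1/t_phys + 1/t_biol = 1/26.8 + 1/92 = 0.048183 per hour.
t_eff = 26.8 × 92 / (26.8 + 92) ≈ 20.754 hours.
Remaining = 37.1 × (1/2)^(28.4/20.754) = 37.1 × (1/2)^1.3684 ≈ 14.37 kBq.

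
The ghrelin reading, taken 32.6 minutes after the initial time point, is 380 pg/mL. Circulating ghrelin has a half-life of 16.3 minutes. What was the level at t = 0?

Number of half-lives elapsed: n = 32.6/16.3 ≈ 2.
A₀ = A × 2^n = 380 × 2^2 = 380 × 4 ≈ 1520 pg/mL.

1520 pg/mL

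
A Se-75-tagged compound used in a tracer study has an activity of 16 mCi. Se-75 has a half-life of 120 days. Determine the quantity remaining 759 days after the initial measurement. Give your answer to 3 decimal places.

0.200 mCi

Number of half-lives: n = 759/120 ≈ 6.325.
Remaining = 16 × (1/2)^6.325 = 16 × 0.012473 ≈ 0.19957 mCi.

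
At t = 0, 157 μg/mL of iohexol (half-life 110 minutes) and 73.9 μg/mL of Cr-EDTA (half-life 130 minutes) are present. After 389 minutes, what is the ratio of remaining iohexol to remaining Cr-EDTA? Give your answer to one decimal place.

iohexol: 157 × (1/2)^(389/110) = 157 × (1/2)^3.5364 ≈ 13.532 μg/mL.
Cr-EDTA: 73.9 × (1/2)^(389/130) = 73.9 × (1/2)^2.9923 ≈ 9.2869 μg/mL.
Ratio ≈ 13.532 / 9.2869 ≈ 1.4571.

1.5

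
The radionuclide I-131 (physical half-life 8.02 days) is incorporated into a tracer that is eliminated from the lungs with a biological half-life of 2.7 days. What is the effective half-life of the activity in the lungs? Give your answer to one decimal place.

2.0 days

1/t_eff = 1/t_phys + 1/t_biol = 1/8.02 + 1/2.7 = 0.49506 per day.
t_eff = 8.02 × 2.7 / (8.02 + 2.7) ≈ 2.02 days.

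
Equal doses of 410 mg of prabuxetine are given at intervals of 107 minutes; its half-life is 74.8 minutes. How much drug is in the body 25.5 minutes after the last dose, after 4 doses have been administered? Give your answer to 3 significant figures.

The 4 doses were given 346.5, 239.5, 132.5, 25.5 minutes ago.
Total = 410·(1/2)^(346.5/74.8) + 410·(1/2)^(239.5/74.8) + 410·(1/2)^(132.5/74.8) + 410·(1/2)^(25.5/74.8)
      = 16.531 + 44.558 + 120.1 + 323.71 ≈ 504.9 mg.

505 mg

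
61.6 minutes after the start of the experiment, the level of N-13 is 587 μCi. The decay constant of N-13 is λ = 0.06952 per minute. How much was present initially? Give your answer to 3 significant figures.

42500 μCi

t½ = ln 2 / λ = 0.69315 / 0.06952 ≈ 9.9705 minutes.
Number of half-lives elapsed: n = 61.6/9.9705 ≈ 6.1782.
A₀ = A × 2^n = 587 × 2^6.1782 = 587 × 72.416 ≈ 42508 μCi.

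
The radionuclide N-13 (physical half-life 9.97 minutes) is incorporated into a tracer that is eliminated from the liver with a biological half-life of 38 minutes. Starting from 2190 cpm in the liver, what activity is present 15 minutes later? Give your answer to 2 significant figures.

1/t_eff = 1/t_phys + 1/t_biol = 1/9.97 + 1/38 = 0.12662 per minute.
t_eff = 9.97 × 38 / (9.97 + 38) ≈ 7.8979 minutes.
Remaining = 2190 × (1/2)^(15/7.8979) = 2190 × (1/2)^1.8993 ≈ 587.1 cpm.

590 cpm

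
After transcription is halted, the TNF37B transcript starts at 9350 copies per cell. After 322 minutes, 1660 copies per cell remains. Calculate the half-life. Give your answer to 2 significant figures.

130 minutes

A/A₀ = 1660/9350 ≈ 0.17754.
n = log₂(5.6325) ≈ 2.4938 half-lives elapsed in 322 minutes.
t½ = 322/2.4938 ≈ 129.12 minutes.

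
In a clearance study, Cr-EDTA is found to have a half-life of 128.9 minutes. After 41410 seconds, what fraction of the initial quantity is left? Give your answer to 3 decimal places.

41410 seconds = 690.167 minutes.
n = 690.167/128.9 ≈ 5.3543 half-lives.
Fraction remaining = (1/2)^5.3543 ≈ 0.024446.

0.024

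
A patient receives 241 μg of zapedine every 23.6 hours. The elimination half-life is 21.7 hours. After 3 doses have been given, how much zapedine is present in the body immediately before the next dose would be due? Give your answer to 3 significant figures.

192 μg

The 3 doses were given 70.8, 47.2, 23.6 hours ago.
Total = 241·(1/2)^(70.8/21.7) + 241·(1/2)^(47.2/21.7) + 241·(1/2)^(23.6/21.7)
      = 25.11 + 53.363 + 113.4 ≈ 191.88 μg.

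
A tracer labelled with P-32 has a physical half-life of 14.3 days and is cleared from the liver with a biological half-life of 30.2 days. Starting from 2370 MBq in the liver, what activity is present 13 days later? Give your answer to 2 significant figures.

1/t_eff = 1/t_phys + 1/t_biol = 1/14.3 + 1/30.2 = 0.10304 per day.
t_eff = 14.3 × 30.2 / (14.3 + 30.2) ≈ 9.7047 days.
Remaining = 2370 × (1/2)^(13/9.7047) = 2370 × (1/2)^1.3396 ≈ 936.49 MBq.

940 MBq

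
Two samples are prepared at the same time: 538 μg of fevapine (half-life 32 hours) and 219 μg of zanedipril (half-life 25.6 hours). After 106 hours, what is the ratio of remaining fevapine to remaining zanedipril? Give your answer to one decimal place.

fevapine: 538 × (1/2)^(106/32) = 538 × (1/2)^3.3125 ≈ 54.153 μg.
zanedipril: 219 × (1/2)^(106/25.6) = 219 × (1/2)^4.1406 ≈ 12.416 μg.
Ratio ≈ 54.153 / 12.416 ≈ 4.3614.

4.4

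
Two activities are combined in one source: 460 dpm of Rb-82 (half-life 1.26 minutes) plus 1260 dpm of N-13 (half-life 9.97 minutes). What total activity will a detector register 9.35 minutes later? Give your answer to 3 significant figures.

660 dpm

Rb-82: 460 × (1/2)^(9.35/1.26) = 460 × (1/2)^7.4206 ≈ 2.6849 dpm.
N-13: 1260 × (1/2)^(9.35/9.97) = 1260 × (1/2)^0.93781 ≈ 657.75 dpm.
Total = 2.6849 + 657.75 ≈ 660.43 dpm.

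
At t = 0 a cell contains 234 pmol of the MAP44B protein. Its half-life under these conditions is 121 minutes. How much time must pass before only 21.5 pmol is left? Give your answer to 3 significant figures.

417 minutes

Fraction remaining = 21.5/234 ≈ 0.09188.
n = log₂(234/21.5) = ln(10.884)/ln 2 ≈ 3.4441 half-lives.
t = n × t½ = 3.4441 × 121 ≈ 416.74 minutes.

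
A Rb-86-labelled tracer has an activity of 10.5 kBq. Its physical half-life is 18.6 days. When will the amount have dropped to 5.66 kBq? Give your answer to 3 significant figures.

Fraction remaining = 5.66/10.5 ≈ 0.53905.
n = log₂(10.5/5.66) = ln(1.8551)/ln 2 ≈ 0.89152 half-lives.
t = n × t½ = 0.89152 × 18.6 ≈ 16.582 days.

16.6 days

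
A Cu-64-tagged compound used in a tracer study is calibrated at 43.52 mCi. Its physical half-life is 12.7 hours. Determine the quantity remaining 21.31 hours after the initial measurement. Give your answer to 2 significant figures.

Number of half-lives: n = 21.31/12.7 ≈ 1.678.
Remaining = 43.52 × (1/2)^1.678 = 43.52 × 0.31253 ≈ 13.601 mCi.

14 mCi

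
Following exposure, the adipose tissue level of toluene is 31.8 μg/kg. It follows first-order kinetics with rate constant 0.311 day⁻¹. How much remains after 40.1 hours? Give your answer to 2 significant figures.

19 μg/kg

t½ = ln 2 / k = 0.69315 / 0.311 ≈ 2.2288 days.
Convert the elapsed time: 40.1 hours = 1.67083 days.
Number of half-lives: n = 1.67083/2.2288 ≈ 0.74967.
Remaining = 31.8 × (1/2)^0.74967 = 31.8 × 0.59474 ≈ 18.913 μg/kg.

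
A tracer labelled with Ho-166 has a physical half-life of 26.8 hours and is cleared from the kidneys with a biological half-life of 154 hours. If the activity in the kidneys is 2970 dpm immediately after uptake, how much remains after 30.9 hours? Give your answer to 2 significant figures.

1/t_eff = 1/t_phys + 1/t_biol = 1/26.8 + 1/154 = 0.043807 per hour.
t_eff = 26.8 × 154 / (26.8 + 154) ≈ 22.827 hours.
Remaining = 2970 × (1/2)^(30.9/22.827) = 2970 × (1/2)^1.3536 ≈ 1162.2 dpm.

1200 dpm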